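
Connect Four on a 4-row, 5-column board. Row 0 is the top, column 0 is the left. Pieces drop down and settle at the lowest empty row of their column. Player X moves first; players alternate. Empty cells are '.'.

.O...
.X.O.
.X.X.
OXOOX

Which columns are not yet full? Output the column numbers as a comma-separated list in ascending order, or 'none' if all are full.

Answer: 0,2,3,4

Derivation:
col 0: top cell = '.' → open
col 1: top cell = 'O' → FULL
col 2: top cell = '.' → open
col 3: top cell = '.' → open
col 4: top cell = '.' → open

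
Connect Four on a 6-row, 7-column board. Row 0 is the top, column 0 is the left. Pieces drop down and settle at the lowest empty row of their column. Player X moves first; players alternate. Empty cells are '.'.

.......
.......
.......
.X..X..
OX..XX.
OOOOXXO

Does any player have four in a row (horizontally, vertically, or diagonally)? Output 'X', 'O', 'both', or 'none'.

O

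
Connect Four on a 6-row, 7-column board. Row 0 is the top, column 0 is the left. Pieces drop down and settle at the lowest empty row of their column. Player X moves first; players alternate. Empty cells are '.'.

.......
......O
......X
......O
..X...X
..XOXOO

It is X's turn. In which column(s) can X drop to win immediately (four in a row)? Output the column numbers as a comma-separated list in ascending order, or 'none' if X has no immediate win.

Answer: none

Derivation:
col 0: drop X → no win
col 1: drop X → no win
col 2: drop X → no win
col 3: drop X → no win
col 4: drop X → no win
col 5: drop X → no win
col 6: drop X → no win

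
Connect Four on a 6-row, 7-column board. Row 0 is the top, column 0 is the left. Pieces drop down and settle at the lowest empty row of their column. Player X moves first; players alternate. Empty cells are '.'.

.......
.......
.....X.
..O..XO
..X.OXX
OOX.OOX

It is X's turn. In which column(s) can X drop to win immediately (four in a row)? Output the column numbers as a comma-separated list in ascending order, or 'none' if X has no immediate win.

col 0: drop X → no win
col 1: drop X → no win
col 2: drop X → no win
col 3: drop X → no win
col 4: drop X → no win
col 5: drop X → WIN!
col 6: drop X → no win

Answer: 5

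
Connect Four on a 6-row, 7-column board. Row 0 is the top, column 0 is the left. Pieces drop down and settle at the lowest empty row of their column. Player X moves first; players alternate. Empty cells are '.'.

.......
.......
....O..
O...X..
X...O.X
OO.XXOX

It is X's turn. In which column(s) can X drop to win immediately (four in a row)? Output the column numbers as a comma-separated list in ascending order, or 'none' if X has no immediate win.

Answer: none

Derivation:
col 0: drop X → no win
col 1: drop X → no win
col 2: drop X → no win
col 3: drop X → no win
col 4: drop X → no win
col 5: drop X → no win
col 6: drop X → no win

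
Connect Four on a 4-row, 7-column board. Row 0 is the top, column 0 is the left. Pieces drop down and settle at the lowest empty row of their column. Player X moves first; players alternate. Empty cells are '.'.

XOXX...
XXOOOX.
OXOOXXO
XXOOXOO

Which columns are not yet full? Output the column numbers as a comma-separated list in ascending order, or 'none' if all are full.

Answer: 4,5,6

Derivation:
col 0: top cell = 'X' → FULL
col 1: top cell = 'O' → FULL
col 2: top cell = 'X' → FULL
col 3: top cell = 'X' → FULL
col 4: top cell = '.' → open
col 5: top cell = '.' → open
col 6: top cell = '.' → open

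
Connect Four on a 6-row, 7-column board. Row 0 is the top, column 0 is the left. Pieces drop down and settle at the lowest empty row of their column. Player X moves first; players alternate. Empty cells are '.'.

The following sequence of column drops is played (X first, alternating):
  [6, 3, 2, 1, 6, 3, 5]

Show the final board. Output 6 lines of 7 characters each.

Answer: .......
.......
.......
.......
...O..X
.OXO.XX

Derivation:
Move 1: X drops in col 6, lands at row 5
Move 2: O drops in col 3, lands at row 5
Move 3: X drops in col 2, lands at row 5
Move 4: O drops in col 1, lands at row 5
Move 5: X drops in col 6, lands at row 4
Move 6: O drops in col 3, lands at row 4
Move 7: X drops in col 5, lands at row 5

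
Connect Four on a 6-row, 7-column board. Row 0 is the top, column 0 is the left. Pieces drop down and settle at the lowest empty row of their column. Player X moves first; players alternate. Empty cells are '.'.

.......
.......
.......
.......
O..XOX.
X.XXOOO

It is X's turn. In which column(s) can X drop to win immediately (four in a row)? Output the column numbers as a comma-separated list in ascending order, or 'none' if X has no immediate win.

col 0: drop X → no win
col 1: drop X → WIN!
col 2: drop X → no win
col 3: drop X → no win
col 4: drop X → no win
col 5: drop X → no win
col 6: drop X → no win

Answer: 1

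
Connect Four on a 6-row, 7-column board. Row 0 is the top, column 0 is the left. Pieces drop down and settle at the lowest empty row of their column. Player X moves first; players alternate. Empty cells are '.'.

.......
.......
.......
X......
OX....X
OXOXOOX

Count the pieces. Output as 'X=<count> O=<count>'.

X=6 O=5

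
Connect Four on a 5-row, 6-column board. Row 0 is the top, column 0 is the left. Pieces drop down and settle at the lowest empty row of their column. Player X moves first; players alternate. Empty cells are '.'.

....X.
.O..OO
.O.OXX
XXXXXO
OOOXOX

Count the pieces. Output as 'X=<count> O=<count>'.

X=10 O=10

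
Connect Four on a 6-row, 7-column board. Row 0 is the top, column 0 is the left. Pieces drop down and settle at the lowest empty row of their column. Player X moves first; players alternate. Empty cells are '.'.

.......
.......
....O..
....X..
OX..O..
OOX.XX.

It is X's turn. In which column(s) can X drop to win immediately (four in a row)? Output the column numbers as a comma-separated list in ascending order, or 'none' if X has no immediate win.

col 0: drop X → no win
col 1: drop X → no win
col 2: drop X → no win
col 3: drop X → WIN!
col 4: drop X → no win
col 5: drop X → no win
col 6: drop X → no win

Answer: 3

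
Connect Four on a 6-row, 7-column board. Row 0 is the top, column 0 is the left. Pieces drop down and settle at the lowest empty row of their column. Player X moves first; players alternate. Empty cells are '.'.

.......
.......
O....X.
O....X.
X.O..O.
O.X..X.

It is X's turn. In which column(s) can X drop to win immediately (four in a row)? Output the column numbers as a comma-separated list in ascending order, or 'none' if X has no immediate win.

col 0: drop X → no win
col 1: drop X → no win
col 2: drop X → no win
col 3: drop X → no win
col 4: drop X → no win
col 5: drop X → no win
col 6: drop X → no win

Answer: none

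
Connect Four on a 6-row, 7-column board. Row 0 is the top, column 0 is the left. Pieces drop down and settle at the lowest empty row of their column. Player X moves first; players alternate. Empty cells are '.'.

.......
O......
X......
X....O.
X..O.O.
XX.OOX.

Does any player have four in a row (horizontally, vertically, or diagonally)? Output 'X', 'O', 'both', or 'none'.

X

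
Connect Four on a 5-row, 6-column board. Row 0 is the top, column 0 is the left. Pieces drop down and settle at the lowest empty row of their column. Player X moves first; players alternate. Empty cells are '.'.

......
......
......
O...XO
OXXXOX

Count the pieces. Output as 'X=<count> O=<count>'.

X=5 O=4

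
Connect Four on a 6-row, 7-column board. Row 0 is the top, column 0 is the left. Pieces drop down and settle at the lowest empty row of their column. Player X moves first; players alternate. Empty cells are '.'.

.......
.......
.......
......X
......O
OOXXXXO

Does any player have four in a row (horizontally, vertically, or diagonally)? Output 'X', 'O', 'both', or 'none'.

X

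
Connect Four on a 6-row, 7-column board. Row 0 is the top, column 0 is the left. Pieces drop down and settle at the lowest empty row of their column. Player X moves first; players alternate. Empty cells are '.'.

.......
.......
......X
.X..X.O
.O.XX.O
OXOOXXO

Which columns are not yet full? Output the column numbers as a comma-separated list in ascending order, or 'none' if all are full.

col 0: top cell = '.' → open
col 1: top cell = '.' → open
col 2: top cell = '.' → open
col 3: top cell = '.' → open
col 4: top cell = '.' → open
col 5: top cell = '.' → open
col 6: top cell = '.' → open

Answer: 0,1,2,3,4,5,6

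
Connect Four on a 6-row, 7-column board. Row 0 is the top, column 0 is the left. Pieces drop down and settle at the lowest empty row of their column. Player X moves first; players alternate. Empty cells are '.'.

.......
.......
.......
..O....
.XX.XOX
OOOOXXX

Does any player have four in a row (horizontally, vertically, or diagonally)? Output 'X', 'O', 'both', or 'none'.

O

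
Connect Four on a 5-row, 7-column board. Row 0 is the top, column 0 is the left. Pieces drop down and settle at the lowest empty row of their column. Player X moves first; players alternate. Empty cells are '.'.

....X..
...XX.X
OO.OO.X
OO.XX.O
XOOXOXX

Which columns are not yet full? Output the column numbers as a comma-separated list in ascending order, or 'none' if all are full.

col 0: top cell = '.' → open
col 1: top cell = '.' → open
col 2: top cell = '.' → open
col 3: top cell = '.' → open
col 4: top cell = 'X' → FULL
col 5: top cell = '.' → open
col 6: top cell = '.' → open

Answer: 0,1,2,3,5,6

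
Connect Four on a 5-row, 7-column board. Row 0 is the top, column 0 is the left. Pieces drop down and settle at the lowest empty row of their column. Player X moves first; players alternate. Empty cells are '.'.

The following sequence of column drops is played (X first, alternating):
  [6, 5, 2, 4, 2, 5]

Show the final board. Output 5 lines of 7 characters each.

Move 1: X drops in col 6, lands at row 4
Move 2: O drops in col 5, lands at row 4
Move 3: X drops in col 2, lands at row 4
Move 4: O drops in col 4, lands at row 4
Move 5: X drops in col 2, lands at row 3
Move 6: O drops in col 5, lands at row 3

Answer: .......
.......
.......
..X..O.
..X.OOX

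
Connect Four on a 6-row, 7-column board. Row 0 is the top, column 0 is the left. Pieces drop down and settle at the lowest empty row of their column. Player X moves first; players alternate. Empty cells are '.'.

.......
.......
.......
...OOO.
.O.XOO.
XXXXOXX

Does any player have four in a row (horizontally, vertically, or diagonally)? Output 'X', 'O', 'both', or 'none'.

X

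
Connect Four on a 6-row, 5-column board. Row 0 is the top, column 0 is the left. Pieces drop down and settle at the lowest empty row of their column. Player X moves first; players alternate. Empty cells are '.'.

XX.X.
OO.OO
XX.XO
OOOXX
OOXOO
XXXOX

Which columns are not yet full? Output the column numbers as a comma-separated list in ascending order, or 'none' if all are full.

Answer: 2,4

Derivation:
col 0: top cell = 'X' → FULL
col 1: top cell = 'X' → FULL
col 2: top cell = '.' → open
col 3: top cell = 'X' → FULL
col 4: top cell = '.' → open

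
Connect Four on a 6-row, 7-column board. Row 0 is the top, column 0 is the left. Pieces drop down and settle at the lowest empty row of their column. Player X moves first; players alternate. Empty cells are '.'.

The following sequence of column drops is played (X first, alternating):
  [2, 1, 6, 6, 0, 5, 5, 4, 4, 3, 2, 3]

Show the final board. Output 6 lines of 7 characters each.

Answer: .......
.......
.......
.......
..XOXXO
XOXOOOX

Derivation:
Move 1: X drops in col 2, lands at row 5
Move 2: O drops in col 1, lands at row 5
Move 3: X drops in col 6, lands at row 5
Move 4: O drops in col 6, lands at row 4
Move 5: X drops in col 0, lands at row 5
Move 6: O drops in col 5, lands at row 5
Move 7: X drops in col 5, lands at row 4
Move 8: O drops in col 4, lands at row 5
Move 9: X drops in col 4, lands at row 4
Move 10: O drops in col 3, lands at row 5
Move 11: X drops in col 2, lands at row 4
Move 12: O drops in col 3, lands at row 4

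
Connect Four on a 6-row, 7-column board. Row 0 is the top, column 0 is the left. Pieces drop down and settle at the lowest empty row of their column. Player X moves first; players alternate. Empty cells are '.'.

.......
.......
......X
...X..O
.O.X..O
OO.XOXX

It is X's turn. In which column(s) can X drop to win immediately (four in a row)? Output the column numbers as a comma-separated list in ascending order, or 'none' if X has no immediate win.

Answer: 3

Derivation:
col 0: drop X → no win
col 1: drop X → no win
col 2: drop X → no win
col 3: drop X → WIN!
col 4: drop X → no win
col 5: drop X → no win
col 6: drop X → no win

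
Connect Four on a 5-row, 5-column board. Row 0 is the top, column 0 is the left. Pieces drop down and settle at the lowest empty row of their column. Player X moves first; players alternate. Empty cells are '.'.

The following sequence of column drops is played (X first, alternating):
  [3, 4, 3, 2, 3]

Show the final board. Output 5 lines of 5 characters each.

Move 1: X drops in col 3, lands at row 4
Move 2: O drops in col 4, lands at row 4
Move 3: X drops in col 3, lands at row 3
Move 4: O drops in col 2, lands at row 4
Move 5: X drops in col 3, lands at row 2

Answer: .....
.....
...X.
...X.
..OXO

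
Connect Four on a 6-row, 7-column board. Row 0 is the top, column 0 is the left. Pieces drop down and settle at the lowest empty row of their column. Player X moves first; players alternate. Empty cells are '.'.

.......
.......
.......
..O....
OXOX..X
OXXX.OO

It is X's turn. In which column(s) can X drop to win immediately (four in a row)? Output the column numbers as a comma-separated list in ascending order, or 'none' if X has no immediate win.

Answer: 4

Derivation:
col 0: drop X → no win
col 1: drop X → no win
col 2: drop X → no win
col 3: drop X → no win
col 4: drop X → WIN!
col 5: drop X → no win
col 6: drop X → no win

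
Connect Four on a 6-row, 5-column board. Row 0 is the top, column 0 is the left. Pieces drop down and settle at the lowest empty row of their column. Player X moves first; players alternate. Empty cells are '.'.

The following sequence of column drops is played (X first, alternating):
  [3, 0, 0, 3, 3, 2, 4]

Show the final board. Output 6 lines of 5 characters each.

Move 1: X drops in col 3, lands at row 5
Move 2: O drops in col 0, lands at row 5
Move 3: X drops in col 0, lands at row 4
Move 4: O drops in col 3, lands at row 4
Move 5: X drops in col 3, lands at row 3
Move 6: O drops in col 2, lands at row 5
Move 7: X drops in col 4, lands at row 5

Answer: .....
.....
.....
...X.
X..O.
O.OXX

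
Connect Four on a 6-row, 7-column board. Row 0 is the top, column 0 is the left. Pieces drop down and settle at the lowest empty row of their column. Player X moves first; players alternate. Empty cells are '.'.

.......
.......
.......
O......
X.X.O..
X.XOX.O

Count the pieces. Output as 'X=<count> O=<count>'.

X=5 O=4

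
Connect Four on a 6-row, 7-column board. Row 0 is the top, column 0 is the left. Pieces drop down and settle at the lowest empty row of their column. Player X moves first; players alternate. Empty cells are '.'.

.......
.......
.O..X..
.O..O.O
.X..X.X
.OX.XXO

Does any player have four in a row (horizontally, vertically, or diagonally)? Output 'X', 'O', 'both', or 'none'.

none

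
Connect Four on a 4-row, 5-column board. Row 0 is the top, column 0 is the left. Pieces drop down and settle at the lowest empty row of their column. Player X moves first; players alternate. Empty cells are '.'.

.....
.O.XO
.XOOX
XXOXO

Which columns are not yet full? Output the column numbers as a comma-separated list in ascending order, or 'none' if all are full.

Answer: 0,1,2,3,4

Derivation:
col 0: top cell = '.' → open
col 1: top cell = '.' → open
col 2: top cell = '.' → open
col 3: top cell = '.' → open
col 4: top cell = '.' → open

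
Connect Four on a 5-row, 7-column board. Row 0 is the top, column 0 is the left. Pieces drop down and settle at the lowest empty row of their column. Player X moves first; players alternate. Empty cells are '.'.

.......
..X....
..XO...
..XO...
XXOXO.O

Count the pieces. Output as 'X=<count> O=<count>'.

X=6 O=5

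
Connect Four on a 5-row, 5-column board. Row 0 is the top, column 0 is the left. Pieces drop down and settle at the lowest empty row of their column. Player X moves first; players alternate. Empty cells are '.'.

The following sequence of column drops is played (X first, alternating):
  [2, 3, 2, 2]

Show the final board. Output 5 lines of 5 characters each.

Answer: .....
.....
..O..
..X..
..XO.

Derivation:
Move 1: X drops in col 2, lands at row 4
Move 2: O drops in col 3, lands at row 4
Move 3: X drops in col 2, lands at row 3
Move 4: O drops in col 2, lands at row 2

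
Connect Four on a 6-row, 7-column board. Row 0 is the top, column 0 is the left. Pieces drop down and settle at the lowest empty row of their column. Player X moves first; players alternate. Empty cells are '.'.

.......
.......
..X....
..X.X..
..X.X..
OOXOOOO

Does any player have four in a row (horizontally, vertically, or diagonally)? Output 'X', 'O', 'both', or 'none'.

both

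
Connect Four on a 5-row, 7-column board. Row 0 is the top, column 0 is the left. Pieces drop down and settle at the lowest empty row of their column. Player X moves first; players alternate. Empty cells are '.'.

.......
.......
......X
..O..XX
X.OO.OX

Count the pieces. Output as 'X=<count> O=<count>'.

X=5 O=4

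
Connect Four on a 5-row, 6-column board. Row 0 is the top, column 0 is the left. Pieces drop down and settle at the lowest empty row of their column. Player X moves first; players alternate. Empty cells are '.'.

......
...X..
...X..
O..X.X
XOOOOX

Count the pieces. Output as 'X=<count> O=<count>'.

X=6 O=5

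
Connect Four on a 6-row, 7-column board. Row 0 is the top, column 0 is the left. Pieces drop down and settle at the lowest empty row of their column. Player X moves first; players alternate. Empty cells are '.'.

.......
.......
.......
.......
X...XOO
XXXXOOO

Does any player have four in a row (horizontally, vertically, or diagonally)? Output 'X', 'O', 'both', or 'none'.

X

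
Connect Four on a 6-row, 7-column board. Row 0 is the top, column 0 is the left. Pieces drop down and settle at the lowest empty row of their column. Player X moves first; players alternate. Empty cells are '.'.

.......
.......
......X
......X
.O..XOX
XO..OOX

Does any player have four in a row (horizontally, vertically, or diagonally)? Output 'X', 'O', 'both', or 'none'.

X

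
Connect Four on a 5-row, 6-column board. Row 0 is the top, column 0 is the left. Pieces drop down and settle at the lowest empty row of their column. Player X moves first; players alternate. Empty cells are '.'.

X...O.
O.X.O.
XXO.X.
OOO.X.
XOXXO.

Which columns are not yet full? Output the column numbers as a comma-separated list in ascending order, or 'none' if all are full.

col 0: top cell = 'X' → FULL
col 1: top cell = '.' → open
col 2: top cell = '.' → open
col 3: top cell = '.' → open
col 4: top cell = 'O' → FULL
col 5: top cell = '.' → open

Answer: 1,2,3,5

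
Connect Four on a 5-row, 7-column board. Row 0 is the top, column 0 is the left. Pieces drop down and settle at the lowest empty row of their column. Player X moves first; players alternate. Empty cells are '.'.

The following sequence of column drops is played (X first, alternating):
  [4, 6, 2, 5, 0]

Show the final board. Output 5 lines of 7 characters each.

Answer: .......
.......
.......
.......
X.X.XOO

Derivation:
Move 1: X drops in col 4, lands at row 4
Move 2: O drops in col 6, lands at row 4
Move 3: X drops in col 2, lands at row 4
Move 4: O drops in col 5, lands at row 4
Move 5: X drops in col 0, lands at row 4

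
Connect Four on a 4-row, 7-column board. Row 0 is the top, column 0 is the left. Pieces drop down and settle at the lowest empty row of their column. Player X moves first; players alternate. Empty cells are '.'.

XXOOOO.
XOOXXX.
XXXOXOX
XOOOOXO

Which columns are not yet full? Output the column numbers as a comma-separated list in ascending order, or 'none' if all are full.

col 0: top cell = 'X' → FULL
col 1: top cell = 'X' → FULL
col 2: top cell = 'O' → FULL
col 3: top cell = 'O' → FULL
col 4: top cell = 'O' → FULL
col 5: top cell = 'O' → FULL
col 6: top cell = '.' → open

Answer: 6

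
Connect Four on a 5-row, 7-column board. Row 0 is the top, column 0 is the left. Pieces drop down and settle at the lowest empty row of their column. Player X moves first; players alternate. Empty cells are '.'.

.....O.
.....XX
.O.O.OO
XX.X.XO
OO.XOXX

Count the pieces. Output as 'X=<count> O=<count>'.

X=9 O=9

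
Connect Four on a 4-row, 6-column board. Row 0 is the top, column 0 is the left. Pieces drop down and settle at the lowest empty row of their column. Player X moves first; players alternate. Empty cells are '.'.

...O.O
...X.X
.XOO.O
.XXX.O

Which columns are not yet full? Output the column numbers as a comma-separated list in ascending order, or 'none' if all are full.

Answer: 0,1,2,4

Derivation:
col 0: top cell = '.' → open
col 1: top cell = '.' → open
col 2: top cell = '.' → open
col 3: top cell = 'O' → FULL
col 4: top cell = '.' → open
col 5: top cell = 'O' → FULL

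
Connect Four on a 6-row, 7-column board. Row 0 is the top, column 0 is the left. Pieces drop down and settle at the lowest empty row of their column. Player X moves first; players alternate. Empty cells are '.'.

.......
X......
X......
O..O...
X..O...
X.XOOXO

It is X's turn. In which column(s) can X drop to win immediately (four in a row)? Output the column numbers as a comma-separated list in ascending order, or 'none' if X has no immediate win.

Answer: none

Derivation:
col 0: drop X → no win
col 1: drop X → no win
col 2: drop X → no win
col 3: drop X → no win
col 4: drop X → no win
col 5: drop X → no win
col 6: drop X → no win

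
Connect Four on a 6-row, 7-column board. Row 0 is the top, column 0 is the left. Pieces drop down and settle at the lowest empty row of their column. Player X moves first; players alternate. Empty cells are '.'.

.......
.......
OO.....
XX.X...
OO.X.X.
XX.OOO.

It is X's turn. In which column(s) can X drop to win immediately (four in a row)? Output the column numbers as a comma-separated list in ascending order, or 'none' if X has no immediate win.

col 0: drop X → no win
col 1: drop X → no win
col 2: drop X → no win
col 3: drop X → no win
col 4: drop X → no win
col 5: drop X → no win
col 6: drop X → no win

Answer: none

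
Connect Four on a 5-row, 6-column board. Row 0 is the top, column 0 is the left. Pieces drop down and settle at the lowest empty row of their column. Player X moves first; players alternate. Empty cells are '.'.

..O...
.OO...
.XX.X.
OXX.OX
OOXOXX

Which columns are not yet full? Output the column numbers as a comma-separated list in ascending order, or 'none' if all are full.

col 0: top cell = '.' → open
col 1: top cell = '.' → open
col 2: top cell = 'O' → FULL
col 3: top cell = '.' → open
col 4: top cell = '.' → open
col 5: top cell = '.' → open

Answer: 0,1,3,4,5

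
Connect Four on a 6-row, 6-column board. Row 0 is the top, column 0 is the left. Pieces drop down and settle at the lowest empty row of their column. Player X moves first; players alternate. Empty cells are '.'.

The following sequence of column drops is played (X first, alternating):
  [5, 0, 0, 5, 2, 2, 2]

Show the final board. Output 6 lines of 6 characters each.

Answer: ......
......
......
..X...
X.O..O
O.X..X

Derivation:
Move 1: X drops in col 5, lands at row 5
Move 2: O drops in col 0, lands at row 5
Move 3: X drops in col 0, lands at row 4
Move 4: O drops in col 5, lands at row 4
Move 5: X drops in col 2, lands at row 5
Move 6: O drops in col 2, lands at row 4
Move 7: X drops in col 2, lands at row 3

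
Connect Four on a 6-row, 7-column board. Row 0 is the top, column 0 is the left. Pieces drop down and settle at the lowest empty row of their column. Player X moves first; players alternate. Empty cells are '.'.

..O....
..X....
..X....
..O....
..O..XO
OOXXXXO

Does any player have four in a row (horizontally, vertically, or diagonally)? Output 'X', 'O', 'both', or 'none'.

X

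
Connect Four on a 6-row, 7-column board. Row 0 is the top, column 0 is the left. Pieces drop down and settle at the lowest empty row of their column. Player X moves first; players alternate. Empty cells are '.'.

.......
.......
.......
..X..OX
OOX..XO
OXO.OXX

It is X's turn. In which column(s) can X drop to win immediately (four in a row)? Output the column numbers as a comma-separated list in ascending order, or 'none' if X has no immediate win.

col 0: drop X → no win
col 1: drop X → no win
col 2: drop X → no win
col 3: drop X → no win
col 4: drop X → no win
col 5: drop X → no win
col 6: drop X → no win

Answer: none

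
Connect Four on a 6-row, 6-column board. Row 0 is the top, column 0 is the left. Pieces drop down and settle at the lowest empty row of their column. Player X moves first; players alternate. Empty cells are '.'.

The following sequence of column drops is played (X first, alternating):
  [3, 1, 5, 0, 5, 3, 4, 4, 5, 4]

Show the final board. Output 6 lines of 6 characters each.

Move 1: X drops in col 3, lands at row 5
Move 2: O drops in col 1, lands at row 5
Move 3: X drops in col 5, lands at row 5
Move 4: O drops in col 0, lands at row 5
Move 5: X drops in col 5, lands at row 4
Move 6: O drops in col 3, lands at row 4
Move 7: X drops in col 4, lands at row 5
Move 8: O drops in col 4, lands at row 4
Move 9: X drops in col 5, lands at row 3
Move 10: O drops in col 4, lands at row 3

Answer: ......
......
......
....OX
...OOX
OO.XXX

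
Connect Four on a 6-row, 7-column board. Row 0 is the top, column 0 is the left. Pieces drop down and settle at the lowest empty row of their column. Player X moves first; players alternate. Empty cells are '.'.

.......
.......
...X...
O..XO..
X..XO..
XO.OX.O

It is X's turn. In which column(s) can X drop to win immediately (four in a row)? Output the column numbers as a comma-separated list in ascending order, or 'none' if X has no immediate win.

Answer: 3

Derivation:
col 0: drop X → no win
col 1: drop X → no win
col 2: drop X → no win
col 3: drop X → WIN!
col 4: drop X → no win
col 5: drop X → no win
col 6: drop X → no win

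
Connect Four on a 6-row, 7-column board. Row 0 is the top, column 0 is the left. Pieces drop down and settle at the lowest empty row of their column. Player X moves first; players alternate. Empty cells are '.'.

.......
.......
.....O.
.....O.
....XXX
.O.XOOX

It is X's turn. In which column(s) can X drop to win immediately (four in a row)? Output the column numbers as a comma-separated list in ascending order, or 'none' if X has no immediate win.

Answer: 3

Derivation:
col 0: drop X → no win
col 1: drop X → no win
col 2: drop X → no win
col 3: drop X → WIN!
col 4: drop X → no win
col 5: drop X → no win
col 6: drop X → no win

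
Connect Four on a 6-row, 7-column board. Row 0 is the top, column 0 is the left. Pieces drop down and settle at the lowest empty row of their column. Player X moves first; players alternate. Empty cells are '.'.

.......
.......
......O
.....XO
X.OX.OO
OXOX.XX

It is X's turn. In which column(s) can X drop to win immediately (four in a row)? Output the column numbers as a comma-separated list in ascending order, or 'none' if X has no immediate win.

Answer: 4

Derivation:
col 0: drop X → no win
col 1: drop X → no win
col 2: drop X → no win
col 3: drop X → no win
col 4: drop X → WIN!
col 5: drop X → no win
col 6: drop X → no win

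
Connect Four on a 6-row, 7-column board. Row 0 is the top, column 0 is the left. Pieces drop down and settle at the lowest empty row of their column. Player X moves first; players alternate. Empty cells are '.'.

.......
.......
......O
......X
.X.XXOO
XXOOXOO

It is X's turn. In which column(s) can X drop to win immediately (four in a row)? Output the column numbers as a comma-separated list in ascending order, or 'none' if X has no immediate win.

col 0: drop X → no win
col 1: drop X → no win
col 2: drop X → WIN!
col 3: drop X → no win
col 4: drop X → no win
col 5: drop X → no win
col 6: drop X → no win

Answer: 2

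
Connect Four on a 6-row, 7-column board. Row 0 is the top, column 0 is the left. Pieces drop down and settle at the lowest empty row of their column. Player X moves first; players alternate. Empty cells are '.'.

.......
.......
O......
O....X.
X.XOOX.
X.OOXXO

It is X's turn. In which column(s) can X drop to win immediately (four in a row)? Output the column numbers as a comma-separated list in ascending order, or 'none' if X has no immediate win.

Answer: 5

Derivation:
col 0: drop X → no win
col 1: drop X → no win
col 2: drop X → no win
col 3: drop X → no win
col 4: drop X → no win
col 5: drop X → WIN!
col 6: drop X → no win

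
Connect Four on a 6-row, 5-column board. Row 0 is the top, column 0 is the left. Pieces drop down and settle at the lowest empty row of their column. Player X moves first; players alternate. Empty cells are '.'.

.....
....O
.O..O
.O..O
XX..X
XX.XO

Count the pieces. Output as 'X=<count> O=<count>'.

X=6 O=6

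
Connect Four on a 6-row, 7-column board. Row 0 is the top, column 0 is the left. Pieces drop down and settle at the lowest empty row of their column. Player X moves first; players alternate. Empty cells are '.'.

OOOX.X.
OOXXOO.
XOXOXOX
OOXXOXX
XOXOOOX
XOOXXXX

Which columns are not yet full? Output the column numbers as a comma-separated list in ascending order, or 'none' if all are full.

col 0: top cell = 'O' → FULL
col 1: top cell = 'O' → FULL
col 2: top cell = 'O' → FULL
col 3: top cell = 'X' → FULL
col 4: top cell = '.' → open
col 5: top cell = 'X' → FULL
col 6: top cell = '.' → open

Answer: 4,6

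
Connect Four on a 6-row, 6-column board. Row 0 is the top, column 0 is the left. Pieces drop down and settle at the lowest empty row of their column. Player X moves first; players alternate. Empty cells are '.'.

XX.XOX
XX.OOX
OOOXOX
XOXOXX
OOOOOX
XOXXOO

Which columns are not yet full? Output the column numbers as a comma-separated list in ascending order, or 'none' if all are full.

Answer: 2

Derivation:
col 0: top cell = 'X' → FULL
col 1: top cell = 'X' → FULL
col 2: top cell = '.' → open
col 3: top cell = 'X' → FULL
col 4: top cell = 'O' → FULL
col 5: top cell = 'X' → FULL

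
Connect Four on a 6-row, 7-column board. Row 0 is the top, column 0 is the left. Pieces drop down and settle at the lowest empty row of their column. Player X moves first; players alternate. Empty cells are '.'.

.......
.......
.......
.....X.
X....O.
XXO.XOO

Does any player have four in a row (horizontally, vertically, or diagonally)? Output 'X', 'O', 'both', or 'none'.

none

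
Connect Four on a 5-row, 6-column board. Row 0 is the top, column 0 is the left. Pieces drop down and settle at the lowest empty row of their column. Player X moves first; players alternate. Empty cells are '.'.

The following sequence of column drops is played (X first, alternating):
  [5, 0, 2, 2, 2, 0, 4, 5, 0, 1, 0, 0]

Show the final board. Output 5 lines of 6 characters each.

Answer: O.....
X.....
X.X...
O.O..O
OOX.XX

Derivation:
Move 1: X drops in col 5, lands at row 4
Move 2: O drops in col 0, lands at row 4
Move 3: X drops in col 2, lands at row 4
Move 4: O drops in col 2, lands at row 3
Move 5: X drops in col 2, lands at row 2
Move 6: O drops in col 0, lands at row 3
Move 7: X drops in col 4, lands at row 4
Move 8: O drops in col 5, lands at row 3
Move 9: X drops in col 0, lands at row 2
Move 10: O drops in col 1, lands at row 4
Move 11: X drops in col 0, lands at row 1
Move 12: O drops in col 0, lands at row 0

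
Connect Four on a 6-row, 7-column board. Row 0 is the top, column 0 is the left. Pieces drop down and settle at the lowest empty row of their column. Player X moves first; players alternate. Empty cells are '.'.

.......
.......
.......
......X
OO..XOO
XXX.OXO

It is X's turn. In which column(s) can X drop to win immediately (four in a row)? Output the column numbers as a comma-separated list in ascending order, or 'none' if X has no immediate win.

Answer: 3

Derivation:
col 0: drop X → no win
col 1: drop X → no win
col 2: drop X → no win
col 3: drop X → WIN!
col 4: drop X → no win
col 5: drop X → no win
col 6: drop X → no win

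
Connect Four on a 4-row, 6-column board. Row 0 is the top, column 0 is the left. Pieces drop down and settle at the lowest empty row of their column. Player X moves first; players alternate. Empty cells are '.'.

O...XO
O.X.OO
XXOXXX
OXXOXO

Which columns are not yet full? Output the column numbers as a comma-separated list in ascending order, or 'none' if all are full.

col 0: top cell = 'O' → FULL
col 1: top cell = '.' → open
col 2: top cell = '.' → open
col 3: top cell = '.' → open
col 4: top cell = 'X' → FULL
col 5: top cell = 'O' → FULL

Answer: 1,2,3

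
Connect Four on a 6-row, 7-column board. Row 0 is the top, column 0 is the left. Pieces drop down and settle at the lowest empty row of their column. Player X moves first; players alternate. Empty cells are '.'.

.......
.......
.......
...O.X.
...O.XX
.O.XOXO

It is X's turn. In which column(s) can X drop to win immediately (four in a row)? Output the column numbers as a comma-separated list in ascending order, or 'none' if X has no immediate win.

col 0: drop X → no win
col 1: drop X → no win
col 2: drop X → no win
col 3: drop X → no win
col 4: drop X → no win
col 5: drop X → WIN!
col 6: drop X → no win

Answer: 5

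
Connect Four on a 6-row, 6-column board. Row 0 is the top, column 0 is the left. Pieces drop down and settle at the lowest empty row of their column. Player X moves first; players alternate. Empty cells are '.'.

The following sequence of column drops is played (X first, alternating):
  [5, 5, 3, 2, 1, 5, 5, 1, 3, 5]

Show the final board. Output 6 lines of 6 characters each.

Answer: ......
.....O
.....X
.....O
.O.X.O
.XOX.X

Derivation:
Move 1: X drops in col 5, lands at row 5
Move 2: O drops in col 5, lands at row 4
Move 3: X drops in col 3, lands at row 5
Move 4: O drops in col 2, lands at row 5
Move 5: X drops in col 1, lands at row 5
Move 6: O drops in col 5, lands at row 3
Move 7: X drops in col 5, lands at row 2
Move 8: O drops in col 1, lands at row 4
Move 9: X drops in col 3, lands at row 4
Move 10: O drops in col 5, lands at row 1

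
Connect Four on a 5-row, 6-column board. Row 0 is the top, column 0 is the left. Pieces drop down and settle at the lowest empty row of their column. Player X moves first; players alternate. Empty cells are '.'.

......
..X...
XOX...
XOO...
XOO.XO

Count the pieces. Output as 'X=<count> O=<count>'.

X=6 O=6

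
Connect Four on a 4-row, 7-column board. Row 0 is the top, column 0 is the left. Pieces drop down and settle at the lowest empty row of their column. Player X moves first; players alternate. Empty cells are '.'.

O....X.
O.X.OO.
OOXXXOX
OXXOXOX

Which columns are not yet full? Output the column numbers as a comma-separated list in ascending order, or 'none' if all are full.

col 0: top cell = 'O' → FULL
col 1: top cell = '.' → open
col 2: top cell = '.' → open
col 3: top cell = '.' → open
col 4: top cell = '.' → open
col 5: top cell = 'X' → FULL
col 6: top cell = '.' → open

Answer: 1,2,3,4,6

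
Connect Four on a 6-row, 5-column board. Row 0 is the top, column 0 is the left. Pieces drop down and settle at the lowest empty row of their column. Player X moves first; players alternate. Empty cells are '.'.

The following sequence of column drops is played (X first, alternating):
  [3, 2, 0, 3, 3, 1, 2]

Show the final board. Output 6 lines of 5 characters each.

Move 1: X drops in col 3, lands at row 5
Move 2: O drops in col 2, lands at row 5
Move 3: X drops in col 0, lands at row 5
Move 4: O drops in col 3, lands at row 4
Move 5: X drops in col 3, lands at row 3
Move 6: O drops in col 1, lands at row 5
Move 7: X drops in col 2, lands at row 4

Answer: .....
.....
.....
...X.
..XO.
XOOX.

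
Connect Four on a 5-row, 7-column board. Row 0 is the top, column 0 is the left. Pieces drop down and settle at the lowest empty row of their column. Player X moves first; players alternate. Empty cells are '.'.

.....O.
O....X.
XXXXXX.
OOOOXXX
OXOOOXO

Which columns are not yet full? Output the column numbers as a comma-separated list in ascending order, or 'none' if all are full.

col 0: top cell = '.' → open
col 1: top cell = '.' → open
col 2: top cell = '.' → open
col 3: top cell = '.' → open
col 4: top cell = '.' → open
col 5: top cell = 'O' → FULL
col 6: top cell = '.' → open

Answer: 0,1,2,3,4,6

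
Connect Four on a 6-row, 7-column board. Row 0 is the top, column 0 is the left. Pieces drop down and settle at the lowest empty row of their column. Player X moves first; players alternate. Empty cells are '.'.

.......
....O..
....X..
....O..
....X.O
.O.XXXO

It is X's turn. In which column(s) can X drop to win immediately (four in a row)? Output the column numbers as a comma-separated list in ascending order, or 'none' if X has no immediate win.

Answer: 2

Derivation:
col 0: drop X → no win
col 1: drop X → no win
col 2: drop X → WIN!
col 3: drop X → no win
col 4: drop X → no win
col 5: drop X → no win
col 6: drop X → no win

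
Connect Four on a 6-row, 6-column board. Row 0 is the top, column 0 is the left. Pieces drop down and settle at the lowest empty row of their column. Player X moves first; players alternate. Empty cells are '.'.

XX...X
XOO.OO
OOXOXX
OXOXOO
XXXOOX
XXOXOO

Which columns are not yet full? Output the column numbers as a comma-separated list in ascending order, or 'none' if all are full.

col 0: top cell = 'X' → FULL
col 1: top cell = 'X' → FULL
col 2: top cell = '.' → open
col 3: top cell = '.' → open
col 4: top cell = '.' → open
col 5: top cell = 'X' → FULL

Answer: 2,3,4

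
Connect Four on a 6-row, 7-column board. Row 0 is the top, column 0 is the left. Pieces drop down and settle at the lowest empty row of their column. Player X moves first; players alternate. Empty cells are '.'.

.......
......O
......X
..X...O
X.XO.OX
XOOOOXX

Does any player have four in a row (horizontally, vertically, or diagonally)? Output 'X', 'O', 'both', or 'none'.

O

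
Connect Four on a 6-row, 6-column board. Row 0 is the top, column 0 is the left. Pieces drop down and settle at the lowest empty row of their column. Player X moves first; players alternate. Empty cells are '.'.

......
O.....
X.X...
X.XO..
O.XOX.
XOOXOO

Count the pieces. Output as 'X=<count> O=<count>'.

X=8 O=8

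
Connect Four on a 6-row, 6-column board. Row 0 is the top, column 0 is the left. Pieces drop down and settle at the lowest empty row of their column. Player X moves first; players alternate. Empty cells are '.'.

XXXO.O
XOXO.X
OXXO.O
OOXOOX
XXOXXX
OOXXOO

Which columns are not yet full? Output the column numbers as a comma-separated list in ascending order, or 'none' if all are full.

col 0: top cell = 'X' → FULL
col 1: top cell = 'X' → FULL
col 2: top cell = 'X' → FULL
col 3: top cell = 'O' → FULL
col 4: top cell = '.' → open
col 5: top cell = 'O' → FULL

Answer: 4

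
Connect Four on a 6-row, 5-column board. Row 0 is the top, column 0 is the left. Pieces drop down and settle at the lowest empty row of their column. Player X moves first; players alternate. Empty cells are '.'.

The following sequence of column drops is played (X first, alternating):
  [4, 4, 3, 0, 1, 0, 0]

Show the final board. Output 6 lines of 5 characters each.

Answer: .....
.....
.....
X....
O...O
OX.XX

Derivation:
Move 1: X drops in col 4, lands at row 5
Move 2: O drops in col 4, lands at row 4
Move 3: X drops in col 3, lands at row 5
Move 4: O drops in col 0, lands at row 5
Move 5: X drops in col 1, lands at row 5
Move 6: O drops in col 0, lands at row 4
Move 7: X drops in col 0, lands at row 3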